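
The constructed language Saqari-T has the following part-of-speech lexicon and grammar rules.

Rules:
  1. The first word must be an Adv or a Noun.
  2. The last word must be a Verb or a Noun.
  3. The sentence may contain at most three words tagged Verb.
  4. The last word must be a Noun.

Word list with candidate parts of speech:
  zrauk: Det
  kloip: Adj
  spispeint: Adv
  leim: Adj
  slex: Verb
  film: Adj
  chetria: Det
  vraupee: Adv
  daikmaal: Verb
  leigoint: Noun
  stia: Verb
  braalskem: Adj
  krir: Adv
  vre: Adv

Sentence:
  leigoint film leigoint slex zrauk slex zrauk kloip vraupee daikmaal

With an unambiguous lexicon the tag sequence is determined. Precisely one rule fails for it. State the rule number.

4

Fixed tagging: Noun Adj Noun Verb Det Verb Det Adj Adv Verb.
Applying the rules: R1 holds, R2 holds, R3 holds, R4 violated.
Only rule 4 fails.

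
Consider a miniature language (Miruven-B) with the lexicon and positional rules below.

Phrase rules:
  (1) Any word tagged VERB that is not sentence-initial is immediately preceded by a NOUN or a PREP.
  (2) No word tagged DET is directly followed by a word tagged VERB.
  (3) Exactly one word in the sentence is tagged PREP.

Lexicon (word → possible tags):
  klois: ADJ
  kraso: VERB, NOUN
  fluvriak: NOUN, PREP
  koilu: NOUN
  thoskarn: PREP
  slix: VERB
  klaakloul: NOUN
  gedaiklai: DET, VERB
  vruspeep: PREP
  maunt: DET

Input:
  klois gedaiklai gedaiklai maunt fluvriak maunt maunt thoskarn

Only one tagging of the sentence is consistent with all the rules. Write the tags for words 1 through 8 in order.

ADJ DET DET DET NOUN DET DET PREP

Candidates per position — 1:klois {ADJ}; 2:gedaiklai {DET,VERB}; 3:gedaiklai {DET,VERB}; 4:maunt {DET}; 5:fluvriak {NOUN,PREP}; 6:maunt {DET}; 7:maunt {DET}; 8:thoskarn {PREP}.
At position 2, choosing VERB makes rule 1 impossible to satisfy; hence DET.
At position 3, choosing VERB makes rule 1 impossible to satisfy; hence DET.
At position 5, choosing PREP makes rule 3 impossible to satisfy; hence NOUN.
That leaves exactly one tagging: ADJ DET DET DET NOUN DET DET PREP.
Verifying each rule — rule 1 ok; rule 2 ok; rule 3 ok.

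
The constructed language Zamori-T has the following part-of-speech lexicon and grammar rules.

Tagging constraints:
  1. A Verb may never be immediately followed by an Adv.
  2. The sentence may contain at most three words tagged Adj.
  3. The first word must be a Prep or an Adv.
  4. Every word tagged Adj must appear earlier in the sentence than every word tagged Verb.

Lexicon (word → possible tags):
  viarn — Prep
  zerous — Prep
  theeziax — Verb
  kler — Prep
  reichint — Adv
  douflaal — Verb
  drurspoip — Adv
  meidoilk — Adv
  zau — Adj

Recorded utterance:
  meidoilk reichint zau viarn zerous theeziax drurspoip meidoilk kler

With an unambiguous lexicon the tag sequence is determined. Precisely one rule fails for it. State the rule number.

1

Fixed tagging: Adv Adv Adj Prep Prep Verb Adv Adv Prep.
Checking each rule: R1 fail, R2 pass, R3 pass, R4 pass.
Only rule 1 fails.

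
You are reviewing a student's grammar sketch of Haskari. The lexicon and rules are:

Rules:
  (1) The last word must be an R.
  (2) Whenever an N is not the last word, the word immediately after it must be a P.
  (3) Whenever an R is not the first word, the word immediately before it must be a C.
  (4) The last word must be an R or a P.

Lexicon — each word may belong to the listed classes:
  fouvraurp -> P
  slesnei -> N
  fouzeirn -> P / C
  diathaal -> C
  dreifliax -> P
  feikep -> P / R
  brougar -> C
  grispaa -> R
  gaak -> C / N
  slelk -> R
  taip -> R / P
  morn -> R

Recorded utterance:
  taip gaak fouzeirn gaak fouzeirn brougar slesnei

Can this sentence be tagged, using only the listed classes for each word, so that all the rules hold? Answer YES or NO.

Candidates per position — 1:taip {R,P}; 2:gaak {C,N}; 3:fouzeirn {P,C}; 4:gaak {C,N}; 5:fouzeirn {P,C}; 6:brougar {C}; 7:slesnei {N}.
Rule 1 cannot be satisfied by any choice of tags from the lexicon.
So there is no consistent tagging.

NO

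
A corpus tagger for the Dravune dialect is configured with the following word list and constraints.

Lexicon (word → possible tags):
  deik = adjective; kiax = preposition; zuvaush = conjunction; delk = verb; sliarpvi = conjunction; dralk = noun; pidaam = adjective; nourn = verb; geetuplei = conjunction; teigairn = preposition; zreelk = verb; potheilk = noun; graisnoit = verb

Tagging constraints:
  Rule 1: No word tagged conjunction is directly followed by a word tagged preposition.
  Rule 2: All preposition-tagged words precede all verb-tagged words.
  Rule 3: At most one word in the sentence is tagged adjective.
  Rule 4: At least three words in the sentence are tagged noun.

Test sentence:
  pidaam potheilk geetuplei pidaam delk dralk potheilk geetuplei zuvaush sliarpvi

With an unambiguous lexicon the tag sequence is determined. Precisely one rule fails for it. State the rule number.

3

Fixed tagging: adjective noun conjunction adjective verb noun noun conjunction conjunction conjunction.
Rule check: R1 pass, R2 pass, R3 fail, R4 pass.
Only rule 3 fails.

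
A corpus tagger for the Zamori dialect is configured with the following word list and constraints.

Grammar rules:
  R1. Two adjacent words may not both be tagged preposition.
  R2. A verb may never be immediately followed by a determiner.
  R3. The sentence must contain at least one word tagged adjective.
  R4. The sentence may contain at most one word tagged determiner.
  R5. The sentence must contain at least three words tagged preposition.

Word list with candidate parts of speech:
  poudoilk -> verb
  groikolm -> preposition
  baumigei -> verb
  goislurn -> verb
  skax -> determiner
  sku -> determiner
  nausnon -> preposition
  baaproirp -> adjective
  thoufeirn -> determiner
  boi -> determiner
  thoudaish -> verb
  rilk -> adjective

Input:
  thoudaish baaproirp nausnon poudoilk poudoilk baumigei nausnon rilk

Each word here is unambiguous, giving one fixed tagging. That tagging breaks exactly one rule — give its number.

Fixed tagging: verb adjective preposition verb verb verb preposition adjective.
Applying the rules: R1 pass, R2 pass, R3 pass, R4 pass, R5 fail.
Only rule 5 fails.

5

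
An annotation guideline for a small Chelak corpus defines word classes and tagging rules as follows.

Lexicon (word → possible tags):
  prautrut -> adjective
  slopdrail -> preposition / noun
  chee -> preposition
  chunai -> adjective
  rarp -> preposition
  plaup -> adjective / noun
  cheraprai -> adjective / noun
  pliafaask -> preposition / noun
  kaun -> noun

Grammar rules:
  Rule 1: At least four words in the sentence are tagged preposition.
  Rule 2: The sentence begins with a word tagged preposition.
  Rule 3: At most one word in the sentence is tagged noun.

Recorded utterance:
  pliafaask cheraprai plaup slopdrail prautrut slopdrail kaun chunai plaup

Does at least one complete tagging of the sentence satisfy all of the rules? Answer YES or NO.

Candidates per position — 1:pliafaask {preposition,noun}; 2:cheraprai {adjective,noun}; 3:plaup {adjective,noun}; 4:slopdrail {preposition,noun}; 5:prautrut {adjective}; 6:slopdrail {preposition,noun}; 7:kaun {noun}; 8:chunai {adjective}; 9:plaup {adjective,noun}.
Rule 1 cannot be satisfied by any choice of tags from the lexicon.
So there is no consistent tagging.

NO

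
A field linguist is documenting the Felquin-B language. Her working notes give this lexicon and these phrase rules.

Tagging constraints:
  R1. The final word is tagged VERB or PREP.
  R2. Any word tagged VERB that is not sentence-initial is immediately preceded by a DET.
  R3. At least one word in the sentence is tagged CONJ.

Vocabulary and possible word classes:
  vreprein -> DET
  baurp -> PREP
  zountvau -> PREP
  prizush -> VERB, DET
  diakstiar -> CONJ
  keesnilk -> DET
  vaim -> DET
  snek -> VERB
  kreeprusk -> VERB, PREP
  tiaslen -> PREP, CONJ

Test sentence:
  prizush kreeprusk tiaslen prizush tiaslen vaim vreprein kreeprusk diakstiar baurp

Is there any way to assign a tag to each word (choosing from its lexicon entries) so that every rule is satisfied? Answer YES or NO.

Candidates per position — 1:prizush {VERB,DET}; 2:kreeprusk {VERB,PREP}; 3:tiaslen {PREP,CONJ}; 4:prizush {VERB,DET}; 5:tiaslen {PREP,CONJ}; 6:vaim {DET}; 7:vreprein {DET}; 8:kreeprusk {VERB,PREP}; 9:diakstiar {CONJ}; 10:baurp {PREP}.
One satisfying assignment: DET VERB CONJ DET CONJ DET DET VERB CONJ PREP.
Check: rule 1 ✓; rule 2 ✓; rule 3 ✓.

YES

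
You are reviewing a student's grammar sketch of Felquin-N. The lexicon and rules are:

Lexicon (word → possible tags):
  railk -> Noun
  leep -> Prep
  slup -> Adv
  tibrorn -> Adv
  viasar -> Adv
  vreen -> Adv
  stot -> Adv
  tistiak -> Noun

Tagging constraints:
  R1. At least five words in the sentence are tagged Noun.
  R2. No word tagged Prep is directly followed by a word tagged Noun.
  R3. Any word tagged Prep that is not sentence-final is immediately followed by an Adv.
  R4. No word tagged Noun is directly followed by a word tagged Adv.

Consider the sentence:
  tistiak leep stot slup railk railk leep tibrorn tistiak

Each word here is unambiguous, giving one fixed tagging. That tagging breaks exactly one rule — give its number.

Fixed tagging: Noun Prep Adv Adv Noun Noun Prep Adv Noun.
Applying the rules: R1 ✗, R2 ✓, R3 ✓, R4 ✓.
Only rule 1 fails.

1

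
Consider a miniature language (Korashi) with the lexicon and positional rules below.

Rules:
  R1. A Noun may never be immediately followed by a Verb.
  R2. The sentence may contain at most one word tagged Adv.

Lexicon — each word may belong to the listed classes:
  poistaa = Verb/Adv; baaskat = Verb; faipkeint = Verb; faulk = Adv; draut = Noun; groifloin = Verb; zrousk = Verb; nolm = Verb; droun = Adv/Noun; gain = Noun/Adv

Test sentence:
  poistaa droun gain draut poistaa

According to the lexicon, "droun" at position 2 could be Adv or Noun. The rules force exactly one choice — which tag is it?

Candidates per position — 1:poistaa {Verb,Adv}; 2:droun {Adv,Noun}; 3:gain {Noun,Adv}; 4:draut {Noun}; 5:poistaa {Verb,Adv}.
If word 5 were Verb, no tagging could satisfy rule 1; so word 5 is Adv.
If word 1 were Adv, no tagging could satisfy rule 2; so word 1 is Verb.
If word 2 were Adv, no tagging could satisfy rule 2; so word 2 is Noun.
If word 3 were Adv, no tagging could satisfy rule 2; so word 3 is Noun.
The unique satisfying tagging is: Verb Noun Noun Noun Adv.
Check: rule 1 holds; rule 2 holds.

Noun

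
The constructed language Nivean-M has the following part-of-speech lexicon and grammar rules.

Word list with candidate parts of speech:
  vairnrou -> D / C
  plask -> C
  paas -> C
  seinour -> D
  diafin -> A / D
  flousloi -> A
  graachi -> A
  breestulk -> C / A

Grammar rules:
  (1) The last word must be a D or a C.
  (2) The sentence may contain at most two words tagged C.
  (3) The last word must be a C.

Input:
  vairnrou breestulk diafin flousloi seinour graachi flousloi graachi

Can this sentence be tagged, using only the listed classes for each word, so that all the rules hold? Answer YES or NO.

Candidates per position — 1:vairnrou {D,C}; 2:breestulk {C,A}; 3:diafin {A,D}; 4:flousloi {A}; 5:seinour {D}; 6:graachi {A}; 7:flousloi {A}; 8:graachi {A}.
Rule 1 cannot be satisfied by any choice of tags from the lexicon.
So there is no consistent tagging.

NO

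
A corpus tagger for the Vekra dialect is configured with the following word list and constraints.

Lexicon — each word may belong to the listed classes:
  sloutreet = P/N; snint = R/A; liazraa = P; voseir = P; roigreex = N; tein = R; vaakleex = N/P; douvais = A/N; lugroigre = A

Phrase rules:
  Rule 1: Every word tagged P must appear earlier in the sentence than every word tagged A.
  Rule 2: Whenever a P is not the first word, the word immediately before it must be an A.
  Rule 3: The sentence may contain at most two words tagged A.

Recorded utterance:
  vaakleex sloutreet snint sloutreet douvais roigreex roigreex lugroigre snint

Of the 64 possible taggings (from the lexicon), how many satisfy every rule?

Candidates per position — 1:vaakleex {N,P}; 2:sloutreet {P,N}; 3:snint {R,A}; 4:sloutreet {P,N}; 5:douvais {A,N}; 6:roigreex {N}; 7:roigreex {N}; 8:lugroigre {A}; 9:snint {R,A}.
There are 64 candidate sequences in total.
Checking each against the rules leaves 8 sequences.
Count = 8.

8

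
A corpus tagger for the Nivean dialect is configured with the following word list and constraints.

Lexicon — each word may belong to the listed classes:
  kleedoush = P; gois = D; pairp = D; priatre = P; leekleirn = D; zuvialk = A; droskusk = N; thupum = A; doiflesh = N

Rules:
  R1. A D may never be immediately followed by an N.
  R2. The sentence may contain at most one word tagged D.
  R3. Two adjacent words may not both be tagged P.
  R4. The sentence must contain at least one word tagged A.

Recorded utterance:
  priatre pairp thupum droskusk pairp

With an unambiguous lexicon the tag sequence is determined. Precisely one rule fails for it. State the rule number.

Fixed tagging: P D A N D.
Rule check: R1 ✓, R2 ✗, R3 ✓, R4 ✓.
Only rule 2 fails.

2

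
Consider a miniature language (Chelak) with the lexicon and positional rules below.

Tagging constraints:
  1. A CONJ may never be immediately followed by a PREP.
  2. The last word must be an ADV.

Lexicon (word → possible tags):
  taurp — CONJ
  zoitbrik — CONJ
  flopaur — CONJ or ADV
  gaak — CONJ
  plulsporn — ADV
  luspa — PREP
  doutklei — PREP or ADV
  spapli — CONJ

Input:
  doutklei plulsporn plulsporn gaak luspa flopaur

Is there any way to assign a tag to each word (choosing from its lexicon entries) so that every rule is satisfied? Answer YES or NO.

Candidates per position — 1:doutklei {PREP,ADV}; 2:plulsporn {ADV}; 3:plulsporn {ADV}; 4:gaak {CONJ}; 5:luspa {PREP}; 6:flopaur {CONJ,ADV}.
Rule 1 cannot be satisfied by any choice of tags from the lexicon.
So there is no consistent tagging.

NO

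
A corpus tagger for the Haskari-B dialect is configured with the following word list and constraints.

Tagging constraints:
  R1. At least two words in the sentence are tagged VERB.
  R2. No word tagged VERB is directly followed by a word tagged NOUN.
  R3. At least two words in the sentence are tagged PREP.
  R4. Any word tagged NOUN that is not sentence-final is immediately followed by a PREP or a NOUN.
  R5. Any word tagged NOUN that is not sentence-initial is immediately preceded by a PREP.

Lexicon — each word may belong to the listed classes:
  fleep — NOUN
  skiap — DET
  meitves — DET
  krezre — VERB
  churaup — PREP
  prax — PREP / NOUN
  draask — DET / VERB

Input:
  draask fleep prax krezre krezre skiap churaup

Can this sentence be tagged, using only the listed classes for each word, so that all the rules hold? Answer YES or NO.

Candidates per position — 1:draask {DET,VERB}; 2:fleep {NOUN}; 3:prax {PREP,NOUN}; 4:krezre {VERB}; 5:krezre {VERB}; 6:skiap {DET}; 7:churaup {PREP}.
Rule 5 cannot be satisfied by any choice of tags from the lexicon.
So there is no consistent tagging.

NO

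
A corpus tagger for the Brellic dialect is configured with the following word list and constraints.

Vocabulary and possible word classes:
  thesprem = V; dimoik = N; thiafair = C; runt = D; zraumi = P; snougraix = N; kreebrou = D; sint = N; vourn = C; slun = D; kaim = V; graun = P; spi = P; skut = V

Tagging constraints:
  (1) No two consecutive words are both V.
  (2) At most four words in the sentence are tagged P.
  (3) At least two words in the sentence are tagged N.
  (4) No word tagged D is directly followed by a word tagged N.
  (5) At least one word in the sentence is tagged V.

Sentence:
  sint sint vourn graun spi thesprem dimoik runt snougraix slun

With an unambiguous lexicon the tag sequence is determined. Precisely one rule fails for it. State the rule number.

Fixed tagging: N N C P P V N D N D.
Checking each rule: R1 ✓, R2 ✓, R3 ✓, R4 ✗, R5 ✓.
Only rule 4 fails.

4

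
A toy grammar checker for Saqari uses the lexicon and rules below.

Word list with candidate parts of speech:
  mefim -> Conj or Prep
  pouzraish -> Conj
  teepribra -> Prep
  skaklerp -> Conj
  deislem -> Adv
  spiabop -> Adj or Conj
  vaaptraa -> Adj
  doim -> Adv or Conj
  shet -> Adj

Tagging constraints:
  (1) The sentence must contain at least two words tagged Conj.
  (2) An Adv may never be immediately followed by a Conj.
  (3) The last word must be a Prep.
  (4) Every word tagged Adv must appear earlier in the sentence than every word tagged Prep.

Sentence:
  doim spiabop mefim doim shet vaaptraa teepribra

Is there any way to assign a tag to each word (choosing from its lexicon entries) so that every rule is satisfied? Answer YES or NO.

Candidates per position — 1:doim {Adv,Conj}; 2:spiabop {Adj,Conj}; 3:mefim {Conj,Prep}; 4:doim {Adv,Conj}; 5:shet {Adj}; 6:vaaptraa {Adj}; 7:teepribra {Prep}.
One satisfying assignment: Adv Adj Conj Conj Adj Adj Prep.
Rule-by-rule: rule 1 satisfied; rule 2 satisfied; rule 3 satisfied; rule 4 satisfied.

YES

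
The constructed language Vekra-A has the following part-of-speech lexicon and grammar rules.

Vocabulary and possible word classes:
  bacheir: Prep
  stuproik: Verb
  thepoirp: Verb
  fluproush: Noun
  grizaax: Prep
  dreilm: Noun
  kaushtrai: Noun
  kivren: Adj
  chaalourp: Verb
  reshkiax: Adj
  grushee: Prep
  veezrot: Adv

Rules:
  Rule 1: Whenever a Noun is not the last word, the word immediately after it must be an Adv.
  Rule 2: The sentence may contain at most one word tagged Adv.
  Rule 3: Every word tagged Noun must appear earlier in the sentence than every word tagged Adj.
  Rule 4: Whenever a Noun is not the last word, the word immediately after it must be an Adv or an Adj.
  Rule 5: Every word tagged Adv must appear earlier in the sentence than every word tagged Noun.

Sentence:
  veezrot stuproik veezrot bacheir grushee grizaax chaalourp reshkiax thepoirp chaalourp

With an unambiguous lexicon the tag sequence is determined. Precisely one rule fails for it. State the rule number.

Fixed tagging: Adv Verb Adv Prep Prep Prep Verb Adj Verb Verb.
Applying the rules: R1 holds, R2 violated, R3 holds, R4 holds, R5 holds.
Only rule 2 fails.

2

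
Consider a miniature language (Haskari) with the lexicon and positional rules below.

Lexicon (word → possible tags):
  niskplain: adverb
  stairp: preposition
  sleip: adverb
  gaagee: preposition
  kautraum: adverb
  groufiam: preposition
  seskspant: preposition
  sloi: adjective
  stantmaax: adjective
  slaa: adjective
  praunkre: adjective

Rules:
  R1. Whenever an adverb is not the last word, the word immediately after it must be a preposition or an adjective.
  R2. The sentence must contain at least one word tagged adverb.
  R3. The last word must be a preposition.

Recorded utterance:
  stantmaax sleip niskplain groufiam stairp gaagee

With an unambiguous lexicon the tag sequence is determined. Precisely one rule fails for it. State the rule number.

1

Fixed tagging: adjective adverb adverb preposition preposition preposition.
Applying the rules: R1 ✗, R2 ✓, R3 ✓.
Only rule 1 fails.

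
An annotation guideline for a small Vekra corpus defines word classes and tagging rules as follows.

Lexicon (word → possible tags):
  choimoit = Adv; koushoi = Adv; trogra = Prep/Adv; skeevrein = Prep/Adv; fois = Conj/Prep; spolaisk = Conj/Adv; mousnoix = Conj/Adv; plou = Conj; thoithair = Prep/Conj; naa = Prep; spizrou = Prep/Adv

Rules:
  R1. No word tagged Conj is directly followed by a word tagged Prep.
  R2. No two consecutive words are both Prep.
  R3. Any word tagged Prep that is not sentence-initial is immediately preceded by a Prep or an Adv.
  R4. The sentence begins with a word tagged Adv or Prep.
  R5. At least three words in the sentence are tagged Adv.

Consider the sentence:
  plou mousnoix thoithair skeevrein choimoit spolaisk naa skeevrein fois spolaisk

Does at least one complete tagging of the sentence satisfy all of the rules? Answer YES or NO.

Candidates per position — 1:plou {Conj}; 2:mousnoix {Conj,Adv}; 3:thoithair {Prep,Conj}; 4:skeevrein {Prep,Adv}; 5:choimoit {Adv}; 6:spolaisk {Conj,Adv}; 7:naa {Prep}; 8:skeevrein {Prep,Adv}; 9:fois {Conj,Prep}; 10:spolaisk {Conj,Adv}.
Rule 4 cannot be satisfied by any choice of tags from the lexicon.
So there is no consistent tagging.

NO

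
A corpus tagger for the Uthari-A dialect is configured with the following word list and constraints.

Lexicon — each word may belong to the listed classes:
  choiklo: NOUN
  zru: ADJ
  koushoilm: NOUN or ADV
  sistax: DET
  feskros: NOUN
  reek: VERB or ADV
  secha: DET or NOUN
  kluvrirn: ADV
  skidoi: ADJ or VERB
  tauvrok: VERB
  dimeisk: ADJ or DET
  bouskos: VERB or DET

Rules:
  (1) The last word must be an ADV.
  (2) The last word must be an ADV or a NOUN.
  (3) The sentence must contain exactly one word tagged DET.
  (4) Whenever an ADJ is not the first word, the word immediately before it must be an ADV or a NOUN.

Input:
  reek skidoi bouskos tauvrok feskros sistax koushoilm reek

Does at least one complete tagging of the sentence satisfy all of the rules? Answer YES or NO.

Candidates per position — 1:reek {VERB,ADV}; 2:skidoi {ADJ,VERB}; 3:bouskos {VERB,DET}; 4:tauvrok {VERB}; 5:feskros {NOUN}; 6:sistax {DET}; 7:koushoilm {NOUN,ADV}; 8:reek {VERB,ADV}.
One satisfying assignment: VERB VERB VERB VERB NOUN DET NOUN ADV.
Rule-by-rule: rule 1 ok; rule 2 ok; rule 3 ok; rule 4 ok.

YES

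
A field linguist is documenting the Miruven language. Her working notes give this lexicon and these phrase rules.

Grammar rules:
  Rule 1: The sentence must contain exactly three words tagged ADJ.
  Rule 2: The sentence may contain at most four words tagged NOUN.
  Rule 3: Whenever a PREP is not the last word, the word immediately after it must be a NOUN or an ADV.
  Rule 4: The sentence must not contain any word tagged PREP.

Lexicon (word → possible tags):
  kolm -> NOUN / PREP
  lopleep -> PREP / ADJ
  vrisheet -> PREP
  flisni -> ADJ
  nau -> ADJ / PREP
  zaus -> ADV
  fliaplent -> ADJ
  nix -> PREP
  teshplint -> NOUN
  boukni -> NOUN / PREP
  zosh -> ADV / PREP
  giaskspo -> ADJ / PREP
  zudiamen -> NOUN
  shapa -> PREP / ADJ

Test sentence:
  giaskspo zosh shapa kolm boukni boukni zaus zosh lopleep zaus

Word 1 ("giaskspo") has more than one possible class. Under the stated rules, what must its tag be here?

ADJ

Candidates per position — 1:giaskspo {ADJ,PREP}; 2:zosh {ADV,PREP}; 3:shapa {PREP,ADJ}; 4:kolm {NOUN,PREP}; 5:boukni {NOUN,PREP}; 6:boukni {NOUN,PREP}; 7:zaus {ADV}; 8:zosh {ADV,PREP}; 9:lopleep {PREP,ADJ}; 10:zaus {ADV}.
At position 1, choosing PREP makes rule 1 impossible to satisfy; hence ADJ.
At position 2, choosing PREP makes rule 3 impossible to satisfy; hence ADV.
At position 3, choosing PREP makes rule 1 impossible to satisfy; hence ADJ.
At position 4, choosing PREP makes rule 4 impossible to satisfy; hence NOUN.
At position 5, choosing PREP makes rule 4 impossible to satisfy; hence NOUN.
At position 6, choosing PREP makes rule 4 impossible to satisfy; hence NOUN.
At position 8, choosing PREP makes rule 3 impossible to satisfy; hence ADV.
At position 9, choosing PREP makes rule 1 impossible to satisfy; hence ADJ.
The unique satisfying tagging is: ADJ ADV ADJ NOUN NOUN NOUN ADV ADV ADJ ADV.
Rule-by-rule: rule 1 ✓; rule 2 ✓; rule 3 ✓; rule 4 ✓.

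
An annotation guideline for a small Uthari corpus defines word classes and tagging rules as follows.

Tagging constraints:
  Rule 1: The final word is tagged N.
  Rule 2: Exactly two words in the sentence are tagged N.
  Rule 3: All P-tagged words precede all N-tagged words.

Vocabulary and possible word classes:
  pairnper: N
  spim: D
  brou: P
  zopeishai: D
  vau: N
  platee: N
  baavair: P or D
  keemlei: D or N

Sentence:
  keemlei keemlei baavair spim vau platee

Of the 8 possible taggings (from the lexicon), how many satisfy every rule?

2

Candidates per position — 1:keemlei {D,N}; 2:keemlei {D,N}; 3:baavair {P,D}; 4:spim {D}; 5:vau {N}; 6:platee {N}.
There are 8 candidate sequences in total.
The sequences that satisfy every rule: D D P D N N; D D D D N N.
Count = 2.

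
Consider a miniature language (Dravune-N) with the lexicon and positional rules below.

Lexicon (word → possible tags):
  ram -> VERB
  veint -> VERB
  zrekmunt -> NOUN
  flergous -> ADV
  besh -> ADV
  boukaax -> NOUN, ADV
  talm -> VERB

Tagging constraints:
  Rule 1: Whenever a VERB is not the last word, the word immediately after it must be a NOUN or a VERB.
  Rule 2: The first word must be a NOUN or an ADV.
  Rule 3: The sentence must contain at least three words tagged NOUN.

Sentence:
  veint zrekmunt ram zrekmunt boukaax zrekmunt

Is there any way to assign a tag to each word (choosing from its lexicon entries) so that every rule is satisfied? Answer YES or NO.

NO

Candidates per position — 1:veint {VERB}; 2:zrekmunt {NOUN}; 3:ram {VERB}; 4:zrekmunt {NOUN}; 5:boukaax {NOUN,ADV}; 6:zrekmunt {NOUN}.
Rule 2 cannot be satisfied by any choice of tags from the lexicon.
So there is no consistent tagging.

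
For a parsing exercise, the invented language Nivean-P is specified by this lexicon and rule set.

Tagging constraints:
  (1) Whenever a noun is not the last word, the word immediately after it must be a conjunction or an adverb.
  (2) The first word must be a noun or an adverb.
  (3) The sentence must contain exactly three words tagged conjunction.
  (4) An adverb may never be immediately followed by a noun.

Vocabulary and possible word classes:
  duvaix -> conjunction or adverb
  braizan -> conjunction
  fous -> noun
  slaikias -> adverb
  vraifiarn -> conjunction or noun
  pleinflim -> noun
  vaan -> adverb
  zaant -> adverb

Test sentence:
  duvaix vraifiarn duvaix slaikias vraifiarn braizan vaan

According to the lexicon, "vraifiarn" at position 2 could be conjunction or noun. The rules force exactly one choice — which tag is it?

conjunction

Candidates per position — 1:duvaix {conjunction,adverb}; 2:vraifiarn {conjunction,noun}; 3:duvaix {conjunction,adverb}; 4:slaikias {adverb}; 5:vraifiarn {conjunction,noun}; 6:braizan {conjunction}; 7:vaan {adverb}.
Position 1: tagging it conjunction would leave rule 2 unsatisfiable, so it must be adverb.
Position 2: tagging it noun would leave rule 4 unsatisfiable, so it must be conjunction.
Position 5: tagging it noun would leave rule 4 unsatisfiable, so it must be conjunction.
Position 3: tagging it conjunction would leave rule 3 unsatisfiable, so it must be adverb.
The only consistent sequence is: adverb conjunction adverb adverb conjunction conjunction adverb.
Checking: rule 1 ok; rule 2 ok; rule 3 ok; rule 4 ok.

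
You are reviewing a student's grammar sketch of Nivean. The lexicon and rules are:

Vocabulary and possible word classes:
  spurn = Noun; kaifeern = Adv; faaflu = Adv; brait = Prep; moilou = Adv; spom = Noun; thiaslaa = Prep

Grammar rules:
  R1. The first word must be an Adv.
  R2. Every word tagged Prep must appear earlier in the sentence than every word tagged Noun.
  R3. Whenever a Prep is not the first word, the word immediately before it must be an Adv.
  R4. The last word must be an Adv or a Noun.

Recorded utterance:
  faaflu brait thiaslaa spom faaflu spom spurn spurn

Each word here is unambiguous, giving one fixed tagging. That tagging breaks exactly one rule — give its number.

3

Fixed tagging: Adv Prep Prep Noun Adv Noun Noun Noun.
Applying the rules: R1 pass, R2 pass, R3 fail, R4 pass.
Only rule 3 fails.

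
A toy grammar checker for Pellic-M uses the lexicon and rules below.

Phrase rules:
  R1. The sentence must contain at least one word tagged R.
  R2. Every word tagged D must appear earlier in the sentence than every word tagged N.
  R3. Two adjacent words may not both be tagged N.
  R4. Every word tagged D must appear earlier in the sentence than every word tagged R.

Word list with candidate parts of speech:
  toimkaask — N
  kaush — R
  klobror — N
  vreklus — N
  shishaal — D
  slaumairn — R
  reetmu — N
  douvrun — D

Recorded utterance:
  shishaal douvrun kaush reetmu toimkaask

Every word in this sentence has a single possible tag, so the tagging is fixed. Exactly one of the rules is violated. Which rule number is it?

3

Fixed tagging: D D R N N.
Applying the rules: R1 ok, R2 ok, R3 fails, R4 ok.
Only rule 3 fails.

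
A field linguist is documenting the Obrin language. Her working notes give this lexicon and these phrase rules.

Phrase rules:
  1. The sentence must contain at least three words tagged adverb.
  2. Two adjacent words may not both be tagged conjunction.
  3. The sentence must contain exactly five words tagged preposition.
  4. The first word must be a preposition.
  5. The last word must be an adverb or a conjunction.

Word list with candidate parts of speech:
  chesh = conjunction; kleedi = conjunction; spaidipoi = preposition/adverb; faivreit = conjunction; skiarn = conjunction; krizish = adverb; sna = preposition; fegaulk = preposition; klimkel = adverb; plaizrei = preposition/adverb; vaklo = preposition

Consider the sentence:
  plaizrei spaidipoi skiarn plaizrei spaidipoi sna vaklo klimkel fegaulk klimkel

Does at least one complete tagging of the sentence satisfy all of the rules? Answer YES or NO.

YES

Candidates per position — 1:plaizrei {preposition,adverb}; 2:spaidipoi {preposition,adverb}; 3:skiarn {conjunction}; 4:plaizrei {preposition,adverb}; 5:spaidipoi {preposition,adverb}; 6:sna {preposition}; 7:vaklo {preposition}; 8:klimkel {adverb}; 9:fegaulk {preposition}; 10:klimkel {adverb}.
One satisfying assignment: preposition adverb conjunction preposition adverb preposition preposition adverb preposition adverb.
Checking: rule 1 ok; rule 2 ok; rule 3 ok; rule 4 ok; rule 5 ok.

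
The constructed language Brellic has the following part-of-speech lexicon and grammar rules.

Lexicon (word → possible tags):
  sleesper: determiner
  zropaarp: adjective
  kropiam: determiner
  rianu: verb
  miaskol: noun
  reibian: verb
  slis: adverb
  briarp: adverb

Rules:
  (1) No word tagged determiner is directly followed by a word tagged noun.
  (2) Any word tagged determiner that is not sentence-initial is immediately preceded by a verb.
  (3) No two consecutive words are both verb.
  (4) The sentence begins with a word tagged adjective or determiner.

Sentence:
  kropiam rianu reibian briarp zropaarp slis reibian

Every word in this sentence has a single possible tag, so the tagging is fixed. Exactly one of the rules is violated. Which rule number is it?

3

Fixed tagging: determiner verb verb adverb adjective adverb verb.
Checking each rule: R1 pass, R2 pass, R3 fail, R4 pass.
Only rule 3 fails.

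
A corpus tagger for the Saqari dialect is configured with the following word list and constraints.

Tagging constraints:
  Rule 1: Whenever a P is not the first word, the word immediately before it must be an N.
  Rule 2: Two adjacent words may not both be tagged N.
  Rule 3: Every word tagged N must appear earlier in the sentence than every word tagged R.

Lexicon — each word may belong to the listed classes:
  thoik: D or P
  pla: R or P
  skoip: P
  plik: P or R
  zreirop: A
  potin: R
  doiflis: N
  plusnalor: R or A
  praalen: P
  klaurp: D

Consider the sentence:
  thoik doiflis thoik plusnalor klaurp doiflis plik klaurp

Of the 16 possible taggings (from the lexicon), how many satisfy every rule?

Candidates per position — 1:thoik {D,P}; 2:doiflis {N}; 3:thoik {D,P}; 4:plusnalor {R,A}; 5:klaurp {D}; 6:doiflis {N}; 7:plik {P,R}; 8:klaurp {D}.
There are 16 candidate sequences in total.
Checking each against the rules leaves 8 sequences.
Count = 8.

8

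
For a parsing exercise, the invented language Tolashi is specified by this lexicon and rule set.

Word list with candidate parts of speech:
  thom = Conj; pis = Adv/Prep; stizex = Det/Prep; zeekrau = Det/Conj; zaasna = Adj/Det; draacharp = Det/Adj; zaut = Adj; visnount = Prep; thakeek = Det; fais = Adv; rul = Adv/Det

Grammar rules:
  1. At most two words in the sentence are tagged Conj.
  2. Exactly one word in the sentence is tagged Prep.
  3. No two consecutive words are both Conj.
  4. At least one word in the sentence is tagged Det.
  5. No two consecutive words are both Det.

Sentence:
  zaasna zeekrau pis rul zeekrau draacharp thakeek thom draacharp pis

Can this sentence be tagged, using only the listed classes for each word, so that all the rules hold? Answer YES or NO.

Candidates per position — 1:zaasna {Adj,Det}; 2:zeekrau {Det,Conj}; 3:pis {Adv,Prep}; 4:rul {Adv,Det}; 5:zeekrau {Det,Conj}; 6:draacharp {Det,Adj}; 7:thakeek {Det}; 8:thom {Conj}; 9:draacharp {Det,Adj}; 10:pis {Adv,Prep}.
One satisfying assignment: Det Conj Prep Adv Det Adj Det Conj Adj Adv.
Verifying each rule — rule 1 satisfied; rule 2 satisfied; rule 3 satisfied; rule 4 satisfied; rule 5 satisfied.

YES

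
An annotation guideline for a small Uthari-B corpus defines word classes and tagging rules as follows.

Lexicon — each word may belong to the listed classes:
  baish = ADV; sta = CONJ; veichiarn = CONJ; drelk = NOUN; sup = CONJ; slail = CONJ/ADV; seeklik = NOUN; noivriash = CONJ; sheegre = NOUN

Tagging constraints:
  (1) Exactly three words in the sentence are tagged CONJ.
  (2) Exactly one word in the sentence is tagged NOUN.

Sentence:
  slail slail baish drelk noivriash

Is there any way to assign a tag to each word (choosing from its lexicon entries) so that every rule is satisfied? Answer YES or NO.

YES

Candidates per position — 1:slail {CONJ,ADV}; 2:slail {CONJ,ADV}; 3:baish {ADV}; 4:drelk {NOUN}; 5:noivriash {CONJ}.
One satisfying assignment: CONJ CONJ ADV NOUN CONJ.
Checking: rule 1 ✓; rule 2 ✓.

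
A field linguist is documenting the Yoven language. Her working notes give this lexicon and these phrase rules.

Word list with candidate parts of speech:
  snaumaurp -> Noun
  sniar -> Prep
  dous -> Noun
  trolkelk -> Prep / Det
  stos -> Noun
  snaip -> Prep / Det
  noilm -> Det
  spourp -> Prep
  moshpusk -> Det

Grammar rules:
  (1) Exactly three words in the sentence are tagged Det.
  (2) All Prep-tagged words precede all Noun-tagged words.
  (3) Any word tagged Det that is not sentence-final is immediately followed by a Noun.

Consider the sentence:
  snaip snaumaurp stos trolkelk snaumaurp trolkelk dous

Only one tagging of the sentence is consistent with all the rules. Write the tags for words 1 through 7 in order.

Det Noun Noun Det Noun Det Noun

Candidates per position — 1:snaip {Prep,Det}; 2:snaumaurp {Noun}; 3:stos {Noun}; 4:trolkelk {Prep,Det}; 5:snaumaurp {Noun}; 6:trolkelk {Prep,Det}; 7:dous {Noun}.
At position 1, choosing Prep makes rule 1 impossible to satisfy; hence Det.
At position 4, choosing Prep makes rule 1 impossible to satisfy; hence Det.
At position 6, choosing Prep makes rule 1 impossible to satisfy; hence Det.
So the tagging must be: Det Noun Noun Det Noun Det Noun.
Verifying each rule — rule 1 ok; rule 2 ok; rule 3 ok.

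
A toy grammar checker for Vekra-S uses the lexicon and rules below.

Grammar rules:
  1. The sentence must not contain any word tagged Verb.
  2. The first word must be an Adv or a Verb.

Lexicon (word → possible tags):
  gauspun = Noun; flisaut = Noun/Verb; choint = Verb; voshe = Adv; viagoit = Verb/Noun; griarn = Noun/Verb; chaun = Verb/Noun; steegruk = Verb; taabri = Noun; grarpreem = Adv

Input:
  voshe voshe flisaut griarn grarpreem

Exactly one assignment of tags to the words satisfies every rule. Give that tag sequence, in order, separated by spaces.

Candidates per position — 1:voshe {Adv}; 2:voshe {Adv}; 3:flisaut {Noun,Verb}; 4:griarn {Noun,Verb}; 5:grarpreem {Adv}.
Word 3 cannot be Verb — rule 1 would then fail for every completion. It is Noun.
Word 4 cannot be Verb — rule 1 would then fail for every completion. It is Noun.
So the tagging must be: Adv Adv Noun Noun Adv.
Verifying each rule — rule 1 holds; rule 2 holds.

Adv Adv Noun Noun Adv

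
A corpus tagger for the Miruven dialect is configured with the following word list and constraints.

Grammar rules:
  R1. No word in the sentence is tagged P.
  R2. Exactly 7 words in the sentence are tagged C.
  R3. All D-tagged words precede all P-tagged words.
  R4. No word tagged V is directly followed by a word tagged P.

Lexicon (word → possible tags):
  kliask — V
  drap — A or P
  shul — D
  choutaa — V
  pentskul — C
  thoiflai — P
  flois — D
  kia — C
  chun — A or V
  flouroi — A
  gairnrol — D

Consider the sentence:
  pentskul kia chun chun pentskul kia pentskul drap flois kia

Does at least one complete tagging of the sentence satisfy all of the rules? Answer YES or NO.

NO

Candidates per position — 1:pentskul {C}; 2:kia {C}; 3:chun {A,V}; 4:chun {A,V}; 5:pentskul {C}; 6:kia {C}; 7:pentskul {C}; 8:drap {A,P}; 9:flois {D}; 10:kia {C}.
Rule 2 cannot be satisfied by any choice of tags from the lexicon.
So there is no consistent tagging.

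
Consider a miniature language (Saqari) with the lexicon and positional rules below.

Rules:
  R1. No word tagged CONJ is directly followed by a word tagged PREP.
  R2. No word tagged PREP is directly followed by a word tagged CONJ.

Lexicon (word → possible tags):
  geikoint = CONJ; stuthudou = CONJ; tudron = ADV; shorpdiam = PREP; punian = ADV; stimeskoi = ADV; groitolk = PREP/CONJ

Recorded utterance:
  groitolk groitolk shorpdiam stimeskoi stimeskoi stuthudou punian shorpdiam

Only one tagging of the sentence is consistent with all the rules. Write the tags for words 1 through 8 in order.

PREP PREP PREP ADV ADV CONJ ADV PREP

Candidates per position — 1:groitolk {PREP,CONJ}; 2:groitolk {PREP,CONJ}; 3:shorpdiam {PREP}; 4:stimeskoi {ADV}; 5:stimeskoi {ADV}; 6:stuthudou {CONJ}; 7:punian {ADV}; 8:shorpdiam {PREP}.
If word 1 were CONJ, no tagging could satisfy rule 1; so word 1 is PREP.
If word 2 were CONJ, no tagging could satisfy rule 1; so word 2 is PREP.
That leaves exactly one tagging: PREP PREP PREP ADV ADV CONJ ADV PREP.
Verifying each rule — rule 1 satisfied; rule 2 satisfied.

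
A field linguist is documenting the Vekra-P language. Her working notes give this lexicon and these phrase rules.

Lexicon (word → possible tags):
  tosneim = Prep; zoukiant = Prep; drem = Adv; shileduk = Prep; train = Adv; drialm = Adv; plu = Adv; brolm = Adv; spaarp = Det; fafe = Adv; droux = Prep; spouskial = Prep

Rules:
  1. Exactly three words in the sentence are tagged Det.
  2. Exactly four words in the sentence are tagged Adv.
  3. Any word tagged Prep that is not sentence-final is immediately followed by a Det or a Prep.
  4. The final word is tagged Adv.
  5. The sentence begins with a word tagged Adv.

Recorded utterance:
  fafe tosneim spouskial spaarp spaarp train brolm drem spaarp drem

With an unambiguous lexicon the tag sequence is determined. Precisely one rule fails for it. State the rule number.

2

Fixed tagging: Adv Prep Prep Det Det Adv Adv Adv Det Adv.
Checking each rule: R1 ok, R2 fails, R3 ok, R4 ok, R5 ok.
Only rule 2 fails.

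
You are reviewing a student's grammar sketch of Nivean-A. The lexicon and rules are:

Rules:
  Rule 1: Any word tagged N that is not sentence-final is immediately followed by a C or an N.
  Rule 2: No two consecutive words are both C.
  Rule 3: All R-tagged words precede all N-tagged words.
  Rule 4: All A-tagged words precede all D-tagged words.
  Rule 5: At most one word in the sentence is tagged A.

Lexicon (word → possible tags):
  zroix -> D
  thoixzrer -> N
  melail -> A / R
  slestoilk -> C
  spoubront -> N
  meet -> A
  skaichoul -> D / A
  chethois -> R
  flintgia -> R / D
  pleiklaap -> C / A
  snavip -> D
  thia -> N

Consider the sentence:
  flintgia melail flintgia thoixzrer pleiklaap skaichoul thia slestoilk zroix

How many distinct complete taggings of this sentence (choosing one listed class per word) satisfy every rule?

Candidates per position — 1:flintgia {R,D}; 2:melail {A,R}; 3:flintgia {R,D}; 4:thoixzrer {N}; 5:pleiklaap {C,A}; 6:skaichoul {D,A}; 7:thia {N}; 8:slestoilk {C}; 9:zroix {D}.
There are 32 candidate sequences in total.
Checking each against the rules leaves 7 sequences.
Count = 7.

7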